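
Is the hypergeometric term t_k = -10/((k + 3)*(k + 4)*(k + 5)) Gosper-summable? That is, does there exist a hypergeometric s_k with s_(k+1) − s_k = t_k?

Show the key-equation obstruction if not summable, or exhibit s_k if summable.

Yes. s_k = 5*k*(-k - 7)/(12*(k + 3)*(k + 4)).

Compute t_(k+1)/t_k: get (k + 3)/(k + 6).
Gosper form: A/B · C(k+1)/C(k) with A=k + 3, B=k + 6, C=1.
Key eq: (k + 3)·f(k+1) = (k + 5)·f(k) + (1).
Bound: deg f ≤ 2.
Solve for f: f(k) = k*(k + 7)/24 (degree 2 ≤ 2).
Then R = B(k−1)f/C = k*(k + 5)*(k + 7)/24, so s_k = R(k)·t_k = 5*k*(-k - 7)/(12*(k + 3)*(k + 4)).
s_(k+1) − s_k = -10/(k**3 + 12*k**2 + 47*k + 60) = t_k.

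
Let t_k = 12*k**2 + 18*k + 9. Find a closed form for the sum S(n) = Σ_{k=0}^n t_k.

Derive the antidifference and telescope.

S(n) = 4*n**3 + 15*n**2 + 20*n + 9

t_(k+1)/t_k = (4*k**2 + 14*k + 13)/(4*k**2 + 6*k + 3).
Take A(k)=1, B(k)=1, C(k)=k**2 + 3*k/2 + 3/4.
Need (1)·f(k+1) − (1)·f(k) = k**2 + 3*k/2 + 3/4.
d = 3 from the (0,0,2) case.
A polynomial solution: f(k) = k*(4*k**2 + 3*k + 2)/12.
Certificate R = B(k−1)f/C = k*(4*k**2 + 3*k + 2)/(3*(4*k**2 + 6*k + 3)) gives s_k = k*(4*k**2 + 3*k + 2).
Verify: 12*k**2 + 18*k + 9 matches t_k.
Telescope: S(n) = s_(n+1) − s_(0) = 4*n**3 + 15*n**2 + 20*n + 9 − (0) = 4*n**3 + 15*n**2 + 20*n + 9.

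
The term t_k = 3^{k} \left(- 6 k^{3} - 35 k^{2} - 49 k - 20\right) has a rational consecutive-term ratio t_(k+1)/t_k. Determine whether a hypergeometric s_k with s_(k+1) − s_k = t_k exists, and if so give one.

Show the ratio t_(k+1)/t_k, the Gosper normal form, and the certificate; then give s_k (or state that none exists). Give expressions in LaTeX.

t_(k+1)/t_k = 3*(6*k**3 + 53*k**2 + 137*k + 110)/(6*k**3 + 35*k**2 + 49*k + 20).
Normal form (A,B,C) = (3, 1, k**3 + 35*k**2/6 + 49*k/6 + 10/3).
Need (3)·f(k+1) − (1)·f(k) = k**3 + 35*k**2/6 + 49*k/6 + 10/3.
d = 3 from the (0,0,3) case.
Solving with deg f ≤ 3: f(k) = (3*k**3 + 4*k**2 - k + 1)/6.
Certificate R = B(k−1)f/C = (3*k**3 + 4*k**2 - k + 1)/((k + 1)*(k + 4)*(6*k + 5)) gives s_k = 3**k*(-3*k**3 - 4*k**2 + k - 1).
Δs = 3**k*(-6*k**3 - 35*k**2 - 49*k - 20), as required.

s_k = 3^{k} \left(- 3 k^{3} - 4 k^{2} + k - 1\right)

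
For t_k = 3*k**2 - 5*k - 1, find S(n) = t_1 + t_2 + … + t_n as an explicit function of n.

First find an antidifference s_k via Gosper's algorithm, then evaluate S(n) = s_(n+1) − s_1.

Compute t_(k+1)/t_k: get (3*k**2 + k - 3)/(3*k**2 - 5*k - 1).
So A=1 and B=1, with C=k**2 - 5*k/3 - 1/3.
f must satisfy (1)·f(k+1) − (1)·f(k) = k**2 - 5*k/3 - 1/3.
Bound: deg f ≤ 3.
Match coefficients ⇒ f(k) = k*(k**2 - 4*k + 2)/3.
So s_k = (B(k−1)f/C)·t_k = (k*(k**2 - 4*k + 2)/(3*k**2 - 5*k - 1))·t_k = k*(k**2 - 4*k + 2).
Verify: 3*k**2 - 5*k - 1 matches t_k.
Evaluate: s_(n+1) = n**3 - n**2 - 3*n - 1; subtract s_(1) = -1 ⇒ S(n) = n*(n**2 - n - 3).

S(n) = n*(n**2 - n - 3)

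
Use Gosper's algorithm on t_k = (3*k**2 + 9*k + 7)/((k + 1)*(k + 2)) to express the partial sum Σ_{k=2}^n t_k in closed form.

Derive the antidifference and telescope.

S(n) = (9*n**2 + 10*n - 19)/(3*(n + 2))

Ratio r(k) = (k + 1)*(9*k + 3*(k + 1)**2 + 16)/((k + 3)*(3*k**2 + 9*k + 7)).
So A=k + 1 and B=k + 3, with C=k**2 + 3*k + 7/3.
f must satisfy (k + 1)·f(k+1) − (k + 2)·f(k) = k**2 + 3*k + 7/3.
d = 2 from the (1,1,2) case.
Match coefficients ⇒ f(k) = k*(3*k + 4)/3.
Get s_k = R·t_k = k*(3*k + 4)/(k + 1) with R(k) = B(k−1)f(k)/C(k) = k*(k + 2)*(3*k + 4)/(3*k**2 + 9*k + 7).
Check: Δs_k = (3*k**2 + 9*k + 7)/(k**2 + 3*k + 2). ✓
Σ_(k=2)^n t_k = s_(n+1) − s_(2) = ((3*n**2 + 10*n + 7)/(n + 2)) − (20/3), i.e. (9*n**2 + 10*n - 19)/(3*(n + 2)).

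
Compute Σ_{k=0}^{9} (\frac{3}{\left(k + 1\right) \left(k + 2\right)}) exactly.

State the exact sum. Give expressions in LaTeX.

Σ = 30/11

t_(k+1)/t_k = (k + 1)/(k + 3).
Normal form (A,B,C) = (k + 1, k + 3, 1).
Solve (k + 1)·f(k+1) − (k + 2)·f(k) = 1.
d = 1 from the (1,1,0) case.
Solve for f: f(k) = k (degree 1 ≤ 1).
Then R = B(k−1)f/C = k*(k + 2), so s_k = R(k)·t_k = 3*k/(k + 1).
Check: Δs_k = 3/(k**2 + 3*k + 2). ✓
Sum = s_(10) − s_(0); s_(10) = 30/11, s_(0) = 0 ⇒ 30/11.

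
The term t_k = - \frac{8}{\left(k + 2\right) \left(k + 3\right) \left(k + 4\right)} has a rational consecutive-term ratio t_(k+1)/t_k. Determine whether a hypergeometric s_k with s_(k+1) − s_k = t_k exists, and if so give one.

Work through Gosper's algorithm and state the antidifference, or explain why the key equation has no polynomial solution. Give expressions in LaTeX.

The ratio is (k + 2)/(k + 5).
Take A(k)=k + 2, B(k)=k + 5, C(k)=1.
Key eq: (k + 2)·f(k+1) = (k + 4)·f(k) + (1).
d = 2 from the (1,1,0) case.
Solve for f: f(k) = k*(k + 5)/12 (degree 2 ≤ 2).
Then R = B(k−1)f/C = k*(k + 4)*(k + 5)/12, so s_k = R(k)·t_k = 2*k*(-k - 5)/(3*(k + 2)*(k + 3)).
Verify: -8/(k**3 + 9*k**2 + 26*k + 24) matches t_k.

s_k = \frac{2 k \left(- k - 5\right)}{3 \left(k + 2\right) \left(k + 3\right)}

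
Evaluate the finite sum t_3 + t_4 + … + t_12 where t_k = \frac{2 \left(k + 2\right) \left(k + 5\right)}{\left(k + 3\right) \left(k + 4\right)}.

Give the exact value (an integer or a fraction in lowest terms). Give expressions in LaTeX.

t_(k+1)/t_k = (k + 3)**2*(k + 6)/((k + 2)*(k + 5)**2).
A = k + 3, B = k + 5, C = k**2 + 7*k + 10.
Need (k + 3)·f(k+1) − (k + 4)·f(k) = k**2 + 7*k + 10.
deg f ≤ 2 (via 1,1,2).
A polynomial solution: f(k) = k*(3*k + 7)/3.
Get s_k = R·t_k = 2*k*(3*k + 7)/(3*(k + 3)) with R(k) = B(k−1)f(k)/C(k) = k*(k + 4)*(3*k + 7)/(3*(k + 2)*(k + 5)).
Δs = 2*(k**2 + 7*k + 10)/(k**2 + 7*k + 12), as required.
Evaluate s at k=13 and k=3: 299/12 and 16/3; difference 235/12.

Σ = 235/12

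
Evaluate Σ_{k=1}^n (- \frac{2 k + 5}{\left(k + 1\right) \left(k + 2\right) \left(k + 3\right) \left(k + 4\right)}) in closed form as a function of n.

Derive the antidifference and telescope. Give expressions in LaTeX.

r(k) = (k + 1)*(2*k + 7)/((k + 5)*(2*k + 5)) after simplifying.
Gosper form: A/B · C(k+1)/C(k) with A=k + 1, B=k + 5, C=k + 5/2.
Need (k + 1)·f(k+1) − (k + 4)·f(k) = k + 5/2.
d = 3 from the (1,1,1) case.
Match coefficients ⇒ f(k) = k*(k + 2)*(k + 4)/6.
Get s_k = R·t_k = k*(-k - 4)/(3*(k**2 + 4*k + 3)) with R(k) = B(k−1)f(k)/C(k) = k*(k + 2)*(k + 4)**2/(3*(2*k + 5)).
Δs = (-2*k - 5)/(k**4 + 10*k**3 + 35*k**2 + 50*k + 24), as required.
Telescope: S(n) = s_(n+1) − s_(1) = (-n**2 - 6*n - 5)/(3*(n**2 + 6*n + 8)) − (-5/24) = n*(-n - 6)/(8*(n**2 + 6*n + 8)).

S(n) = \frac{n \left(- n - 6\right)}{8 \left(n^{2} + 6 n + 8\right)}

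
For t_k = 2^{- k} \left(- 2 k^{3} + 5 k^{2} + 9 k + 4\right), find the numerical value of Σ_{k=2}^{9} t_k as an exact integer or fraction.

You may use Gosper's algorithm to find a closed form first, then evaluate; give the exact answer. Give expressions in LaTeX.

Σ = -251/64

r(k) = (2*k**3 + k**2 - 13*k - 16)/(2*(2*k**3 - 5*k**2 - 9*k - 4)) after simplifying.
So A=1/2 and B=1, with C=k**3 - 5*k**2/2 - 9*k/2 - 2.
Set up (1/2)·f(k+1) − (1)·f(k) − (k**3 - 5*k**2/2 - 9*k/2 - 2) = 0.
Degrees (0,0,3) ⇒ d ≤ 3.
Match coefficients ⇒ f(k) = -(k - 1)*(2*k**2 + 3*k + 2).
So s_k = (B(k−1)f/C)·t_k = (-2*(k - 1)*(2*k**2 + 3*k + 2)/(2*k**3 - 5*k**2 - 9*k - 4))·t_k = 2**(1 - k)*(2*k**3 + k**2 - k - 2).
s_(k+1) − s_k = (-2*k**3 + 5*k**2 + 9*k + 4)/2**k = t_k.
Sum = s_(10) − s_(2); s_(10) = 261/64, s_(2) = 8 ⇒ -251/64.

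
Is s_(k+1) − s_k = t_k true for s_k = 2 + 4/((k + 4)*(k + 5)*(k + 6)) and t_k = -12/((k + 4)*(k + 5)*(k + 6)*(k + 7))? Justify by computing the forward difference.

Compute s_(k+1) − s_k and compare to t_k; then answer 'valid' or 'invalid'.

s_(k+1) = 2 + 4/((k + 5)*(k + 6)*(k + 7))
s_(k+1) − s_k = -12/((k + 4)*(k + 5)*(k + 6)*(k + 7))
(s_(k+1) − s_k) − t_k = 0

valid; difference matches t_k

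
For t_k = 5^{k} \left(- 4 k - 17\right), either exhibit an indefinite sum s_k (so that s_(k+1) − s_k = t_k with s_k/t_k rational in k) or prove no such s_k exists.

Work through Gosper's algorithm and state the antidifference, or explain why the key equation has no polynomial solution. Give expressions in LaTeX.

s_k = 5^{k} \left(- k - 3\right)

r(k) = 5*(4*k + 21)/(4*k + 17) after simplifying.
A = 5, B = 1, C = k + 17/4.
Solve (5)·f(k+1) − (1)·f(k) = k + 17/4.
d = 1 from the (0,0,1) case.
Solving with deg f ≤ 1: f(k) = (k + 3)/4.
R(k) = B(k−1)·f(k)/C(k) = (k + 3)/(4*k + 17); s_k = R·t_k = 5**k*(-k - 3).
Δs = 5**k*(-4*k - 17), as required.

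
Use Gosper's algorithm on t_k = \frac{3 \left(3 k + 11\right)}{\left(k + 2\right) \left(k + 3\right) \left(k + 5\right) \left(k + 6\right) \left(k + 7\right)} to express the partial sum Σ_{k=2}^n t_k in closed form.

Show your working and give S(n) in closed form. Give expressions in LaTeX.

Step 1: r(k) = (k + 2)*(k + 5)*(3*k + 14)/((k + 4)*(k + 8)*(3*k + 11)).
Take A(k)=k + 2, B(k)=k + 8, C(k)=k**2 + 23*k/3 + 44/3.
f must satisfy (k + 2)·f(k+1) − (k + 7)·f(k) = k**2 + 23*k/3 + 44/3.
Degrees (1,1,2) ⇒ d ≤ 5.
Coefficient equations give f(k) = k*(k + 3)*(k + 4)*(k**2 + 13*k + 52)/180.
So s_k = (B(k−1)f/C)·t_k = (k*(k + 3)*(k + 7)*(k**2 + 13*k + 52)/(60*(3*k + 11)))·t_k = k*(k**2 + 13*k + 52)/(20*(k**3 + 13*k**2 + 52*k + 60)).
s_(k+1) − s_k = 3*(3*k + 11)/(k**5 + 23*k**4 + 203*k**3 + 853*k**2 + 1692*k + 1260) = t_k.
Evaluate: s_(n+1) = (n**3 + 16*n**2 + 81*n + 66)/(20*(n**3 + 16*n**2 + 81*n + 126)); subtract s_(2) = 41/1120 ⇒ S(n) = 3*(n**3 + 16*n**2 + 81*n - 98)/(224*(n**3 + 16*n**2 + 81*n + 126)).

S(n) = \frac{3 \left(n^{3} + 16 n^{2} + 81 n - 98\right)}{224 \left(n^{3} + 16 n^{2} + 81 n + 126\right)}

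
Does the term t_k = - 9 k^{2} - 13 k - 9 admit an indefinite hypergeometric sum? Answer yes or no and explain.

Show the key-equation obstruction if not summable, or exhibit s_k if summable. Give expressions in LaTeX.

Ratio r(k) = (9*k**2 + 31*k + 31)/(9*k**2 + 13*k + 9).
Take A(k)=1, B(k)=1, C(k)=k**2 + 13*k/9 + 1.
Solve (1)·f(k+1) − (1)·f(k) = k**2 + 13*k/9 + 1.
d = 3 from the (0,0,2) case.
Coefficient equations give f(k) = k*(3*k**2 + 2*k + 4)/9.
R(k) = B(k−1)·f(k)/C(k) = k*(3*k**2 + 2*k + 4)/(9*k**2 + 13*k + 9); s_k = R·t_k = k*(-3*k**2 - 2*k - 4).
Check: Δs_k = -9*k**2 - 13*k - 9. ✓

Yes. s_k = k \left(- 3 k^{2} - 2 k - 4\right).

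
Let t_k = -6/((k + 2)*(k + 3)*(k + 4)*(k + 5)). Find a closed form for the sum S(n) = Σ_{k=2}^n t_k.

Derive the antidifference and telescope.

S(n) = (-n**3 - 12*n**2 - 47*n + 60)/(60*(n**3 + 12*n**2 + 47*n + 60))

Step 1: r(k) = (k + 2)/(k + 6).
Normal form (A,B,C) = (k + 2, k + 6, 1).
Need (k + 2)·f(k+1) − (k + 5)·f(k) = 1.
Degrees (1,1,0) ⇒ d ≤ 3.
Coefficient equations give f(k) = k*(k**2 + 9*k + 26)/72.
Then R = B(k−1)f/C = k*(k + 5)*(k**2 + 9*k + 26)/72, so s_k = R(k)·t_k = k*(-k**2 - 9*k - 26)/(12*(k + 2)*(k + 3)*(k + 4)).
s_(k+1) − s_k = -6/(k**4 + 14*k**3 + 71*k**2 + 154*k + 120) = t_k.
s_(n+1) = (-n**3 - 12*n**2 - 47*n - 36)/(12*(n**3 + 12*n**2 + 47*n + 60)) and s_(2) = -1/15, so S(n) = (-n**3 - 12*n**2 - 47*n + 60)/(60*(n**3 + 12*n**2 + 47*n + 60)).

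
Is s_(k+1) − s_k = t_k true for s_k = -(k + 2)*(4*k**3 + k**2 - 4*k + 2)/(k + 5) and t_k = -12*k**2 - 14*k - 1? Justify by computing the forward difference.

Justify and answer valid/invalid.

Invalid: residual 3*(8*k**3 + 73*k**2 + 75*k + 3)/(k**2 + 11*k + 30) ≠ 0.

s_(k+1) = (k + 3)*(4*k - 4*(k + 1)**3 - (k + 1)**2 + 2)/(k + 6)
s_(k+1) − s_k = (-12*k**4 - 122*k**3 - 296*k**2 - 206*k - 21)/(k**2 + 11*k + 30)
(s_(k+1) − s_k) − t_k = 3*(8*k**3 + 73*k**2 + 75*k + 3)/(k**2 + 11*k + 30)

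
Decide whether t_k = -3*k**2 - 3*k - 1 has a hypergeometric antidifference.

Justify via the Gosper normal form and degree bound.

r(k) = (3*k**2 + 9*k + 7)/(3*k**2 + 3*k + 1) after simplifying.
Gosper form: A/B · C(k+1)/C(k) with A=1, B=1, C=k**2 + k + 1/3.
Key eq: (1)·f(k+1) = (1)·f(k) + (k**2 + k + 1/3).
deg f ≤ 3 (via 0,0,2).
Match coefficients ⇒ f(k) = k**3/3.
Get s_k = R·t_k = -k**3 with R(k) = B(k−1)f(k)/C(k) = k**3/(3*k**2 + 3*k + 1).
Δs = k**3 - (k + 1)**3, as required.

Yes. s_k = -k**3.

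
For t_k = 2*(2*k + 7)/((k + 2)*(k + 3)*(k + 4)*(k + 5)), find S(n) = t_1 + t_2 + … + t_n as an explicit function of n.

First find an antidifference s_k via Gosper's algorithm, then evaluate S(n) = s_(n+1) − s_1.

r(k) = (k + 2)*(2*k + 9)/((k + 6)*(2*k + 7)) after simplifying.
Take A(k)=k + 2, B(k)=k + 6, C(k)=k + 7/2.
Set up (k + 2)·f(k+1) − (k + 5)·f(k) − (k + 7/2) = 0.
d = 3 from the (1,1,1) case.
A polynomial solution: f(k) = k*(k + 3)*(k + 6)/16.
R(k) = B(k−1)·f(k)/C(k) = k*(k + 3)*(k + 5)*(k + 6)/(8*(2*k + 7)); s_k = R·t_k = k*(k + 6)/(4*(k**2 + 6*k + 8)).
Δs = 2*(2*k + 7)/(k**4 + 14*k**3 + 71*k**2 + 154*k + 120), as required.
Telescope: S(n) = s_(n+1) − s_(1) = (n**2 + 8*n + 7)/(4*(n**2 + 8*n + 15)) − (7/60) = 2*n*(n + 8)/(15*(n**2 + 8*n + 15)).

S(n) = 2*n*(n + 8)/(15*(n**2 + 8*n + 15))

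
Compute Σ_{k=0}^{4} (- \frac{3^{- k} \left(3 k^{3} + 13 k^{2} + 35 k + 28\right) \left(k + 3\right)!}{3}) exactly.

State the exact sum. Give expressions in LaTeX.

t_(k+1)/t_k = (3*k**4 + 34*k**3 + 158*k**2 + 359*k + 316)/(3*(3*k**3 + 13*k**2 + 35*k + 28)).
Factor: A=k/3 + 4/3; B=1; C=k**3 + 13*k**2/3 + 35*k/3 + 28/3.
f must satisfy (k/3 + 4/3)·f(k+1) − (1)·f(k) = k**3 + 13*k**2/3 + 35*k/3 + 28/3.
deg f ≤ 2 (via 1,0,3).
Solve for f: f(k) = k*(3*k + 4) (degree 2 ≤ 2).
So s_k = (B(k−1)f/C)·t_k = (3*k*(3*k + 4)/(3*k**3 + 13*k**2 + 35*k + 28))·t_k = -k*(3*k + 4)*factorial(k + 3)/3**k.
Verify: -(3*k**3 + 13*k**2 + 35*k + 28)*factorial(k + 3)/(3*3**k) matches t_k.
Σ_(k=0)^(4) t_k = s_(5) − s_(0) = -425600/27 − (0) = -425600/27.

Σ = -425600/27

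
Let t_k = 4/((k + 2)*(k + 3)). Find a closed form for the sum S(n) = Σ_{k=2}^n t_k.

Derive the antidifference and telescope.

S(n) = (n - 1)/(n + 3)

The ratio is (k + 2)/(k + 4).
Gosper form: A/B · C(k+1)/C(k) with A=k + 2, B=k + 4, C=1.
Set up (k + 2)·f(k+1) − (k + 3)·f(k) − (1) = 0.
Degrees (1,1,0) ⇒ d ≤ 1.
Solve for f: f(k) = k/2 (degree 1 ≤ 1).
Get s_k = R·t_k = 2*k/(k + 2) with R(k) = B(k−1)f(k)/C(k) = k*(k + 3)/2.
Δs = 4/(k**2 + 5*k + 6), as required.
s_(n+1) = 2*(n + 1)/(n + 3) and s_(2) = 1, so S(n) = (n - 1)/(n + 3).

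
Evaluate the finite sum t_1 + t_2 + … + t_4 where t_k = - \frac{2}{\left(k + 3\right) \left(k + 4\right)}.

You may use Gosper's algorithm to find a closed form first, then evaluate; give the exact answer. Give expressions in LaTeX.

Compute t_(k+1)/t_k: get (k + 3)/(k + 5).
Normal form (A,B,C) = (k + 3, k + 5, 1).
f must satisfy (k + 3)·f(k+1) − (k + 4)·f(k) = 1.
deg f ≤ 1 (via 1,1,0).
Coefficient equations give f(k) = k/3.
Get s_k = R·t_k = -2*k/(3*k + 9) with R(k) = B(k−1)f(k)/C(k) = k*(k + 4)/3.
Check: Δs_k = -2/(k**2 + 7*k + 12). ✓
Sum = s_(5) − s_(1); s_(5) = -5/12, s_(1) = -1/6 ⇒ -1/4.

Σ = -1/4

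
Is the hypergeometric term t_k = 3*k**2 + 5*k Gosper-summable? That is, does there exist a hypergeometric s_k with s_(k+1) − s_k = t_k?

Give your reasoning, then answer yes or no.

Yes. s_k = k*(k**2 + k - 2).

The ratio is (3*k**2 + 11*k + 8)/(k*(3*k + 5)).
Factor: A=1; B=1; C=k**2 + 5*k/3.
Solve (1)·f(k+1) − (1)·f(k) = k**2 + 5*k/3.
d = 3 from the (0,0,2) case.
Solving with deg f ≤ 3: f(k) = k*(k - 1)*(k + 2)/3.
Certificate R = B(k−1)f/C = (k - 1)*(k + 2)/(3*k + 5) gives s_k = k*(k**2 + k - 2).
Check: Δs_k = k*(3*k + 5). ✓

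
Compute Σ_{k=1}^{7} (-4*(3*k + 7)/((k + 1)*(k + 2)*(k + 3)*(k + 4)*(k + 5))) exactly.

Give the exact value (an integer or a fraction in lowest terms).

Σ = -287/2970

The ratio is (k + 1)*(3*k + 10)/((k + 6)*(3*k + 7)).
A = k + 1, B = k + 6, C = k + 7/3.
f must satisfy (k + 1)·f(k+1) − (k + 5)·f(k) = k + 7/3.
Bound: deg f ≤ 4.
Match coefficients ⇒ f(k) = k*(k + 2)*(k**2 + 8*k + 19)/36.
R(k) = B(k−1)·f(k)/C(k) = k*(k + 2)*(k + 5)*(k**2 + 8*k + 19)/(12*(3*k + 7)); s_k = R·t_k = k*(-k**2 - 8*k - 19)/(3*(k**3 + 8*k**2 + 19*k + 12)).
Δs = 4*(-3*k - 7)/(k**5 + 15*k**4 + 85*k**3 + 225*k**2 + 274*k + 120), as required.
Σ_(k=1)^(7) t_k = s_(8) − s_(1) = -98/297 − (-7/30) = -287/2970.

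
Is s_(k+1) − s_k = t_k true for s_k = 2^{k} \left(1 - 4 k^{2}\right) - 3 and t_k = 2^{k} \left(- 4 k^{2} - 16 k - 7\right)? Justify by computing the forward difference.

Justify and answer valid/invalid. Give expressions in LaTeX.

valid (s_(k+1) − s_k reduces to t_k)

s_(k+1) = 2**(k + 1)*(1 - 4*(k + 1)**2) - 3
s_(k+1) − s_k = 2**k*(-4*k**2 - 16*k - 7)
(s_(k+1) − s_k) − t_k = 0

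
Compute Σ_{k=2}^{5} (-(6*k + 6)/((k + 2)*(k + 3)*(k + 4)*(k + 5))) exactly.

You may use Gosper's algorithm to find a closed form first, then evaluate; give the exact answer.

r(k) = (k + 2)**2/((k + 1)*(k + 6)) after simplifying.
Gosper form: A/B · C(k+1)/C(k) with A=k + 2, B=k + 6, C=k + 1.
Key eq: (k + 2)·f(k+1) = (k + 5)·f(k) + (k + 1).
Bound: deg f ≤ 3.
Coefficient equations give f(k) = k*(k + 1)*(k + 8)/36.
Get s_k = R·t_k = -k*(k**2 + 9*k + 8)/(6*(k + 2)*(k + 3)*(k + 4)) with R(k) = B(k−1)f(k)/C(k) = k*(k + 5)*(k + 8)/36.
Verify: 6*(-k - 1)/(k**4 + 14*k**3 + 71*k**2 + 154*k + 120) matches t_k.
Σ_(k=2)^(5) t_k = s_(6) − s_(2) = -49/360 − (-1/12) = -19/360.

Σ = -19/360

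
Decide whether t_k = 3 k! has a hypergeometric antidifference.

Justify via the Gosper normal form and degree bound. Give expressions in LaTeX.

No; the degree bound rules out any f.

r(k) = k + 1 after simplifying.
Gosper form: A/B · C(k+1)/C(k) with A=k + 1, B=1, C=1.
Set up (k + 1)·f(k+1) − (1)·f(k) − (1) = 0.
d = -1 from the (1,0,0) case.
Bound -1 < 0, so the key equation has no polynomial solution.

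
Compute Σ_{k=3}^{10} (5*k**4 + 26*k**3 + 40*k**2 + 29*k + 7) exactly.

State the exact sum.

The ratio is (5*k**4 + 46*k**3 + 148*k**2 + 207*k + 107)/(5*k**4 + 26*k**3 + 40*k**2 + 29*k + 7).
Gosper form: A/B · C(k+1)/C(k) with A=1, B=1, C=k**4 + 26*k**3/5 + 8*k**2 + 29*k/5 + 7/5.
f must satisfy (1)·f(k+1) − (1)·f(k) = k**4 + 26*k**3/5 + 8*k**2 + 29*k/5 + 7/5.
deg f ≤ 5 (via 0,0,4).
Match coefficients ⇒ f(k) = k*(k**4 + 4*k**3 + 2*k**2 + k - 1)/5.
R(k) = B(k−1)·f(k)/C(k) = k*(k**4 + 4*k**3 + 2*k**2 + k - 1)/(5*k**4 + 26*k**3 + 40*k**2 + 29*k + 7); s_k = R·t_k = k*(k**4 + 4*k**3 + 2*k**2 + k - 1).
Δs = 5*k**4 + 26*k**3 + 40*k**2 + 29*k + 7, as required.
Sum = s_(11) − s_(3); s_(11) = 222387, s_(3) = 627 ⇒ 221760.

Σ = 221760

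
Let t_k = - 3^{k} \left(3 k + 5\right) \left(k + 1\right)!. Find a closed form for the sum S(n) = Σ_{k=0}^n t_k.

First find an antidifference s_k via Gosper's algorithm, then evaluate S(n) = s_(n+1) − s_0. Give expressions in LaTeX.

S(n) = - 3 \cdot 3^{n} \left(n + 2\right)! + 1

Compute t_(k+1)/t_k: get 3*(k + 2)*(3*k + 8)/(3*k + 5).
So A=3*k + 6 and B=1, with C=k + 5/3.
f must satisfy (3*k + 6)·f(k+1) − (1)·f(k) = k + 5/3.
Bound: deg f ≤ 0.
A polynomial solution: f(k) = 1/3.
Certificate R = B(k−1)f/C = 1/(3*k + 5) gives s_k = -3**k*factorial(k + 1).
Verify: -3**k*(3*k + 5)*factorial(k + 1) matches t_k.
Evaluate: s_(n+1) = -3**(n + 1)*factorial(n + 2); subtract s_(0) = -1 ⇒ S(n) = -3*3**n*factorial(n + 2) + 1.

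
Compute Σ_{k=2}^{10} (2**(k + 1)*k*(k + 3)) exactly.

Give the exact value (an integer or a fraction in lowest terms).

Σ = 450544

Ratio r(k) = 2*(k + 1)*(k + 4)/(k*(k + 3)).
So A=2 and B=1, with C=k**2 + 3*k.
Solve (2)·f(k+1) − (1)·f(k) = k**2 + 3*k.
Bound: deg f ≤ 2.
Coefficient equations give f(k) = k*(k - 1).
Get s_k = R·t_k = 2**(k + 1)*k*(k - 1) with R(k) = B(k−1)f(k)/C(k) = (k - 1)/(k + 3).
Verify: 2**(k + 1)*k*(k + 3) matches t_k.
Sum = s_(11) − s_(2); s_(11) = 450560, s_(2) = 16 ⇒ 450544.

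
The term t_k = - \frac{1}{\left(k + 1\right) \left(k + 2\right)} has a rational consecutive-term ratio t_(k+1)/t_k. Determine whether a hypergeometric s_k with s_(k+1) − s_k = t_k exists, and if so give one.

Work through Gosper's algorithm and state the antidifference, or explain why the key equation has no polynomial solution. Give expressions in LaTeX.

Step 1: r(k) = (k + 1)/(k + 3).
Factor: A=k + 1; B=k + 3; C=1.
f must satisfy (k + 1)·f(k+1) − (k + 2)·f(k) = 1.
deg f ≤ 1 (via 1,1,0).
A polynomial solution: f(k) = k.
Certificate R = B(k−1)f/C = k*(k + 2) gives s_k = -k/(k + 1).
Check: Δs_k = -1/(k**2 + 3*k + 2). ✓

s_k = - \frac{k}{k + 1}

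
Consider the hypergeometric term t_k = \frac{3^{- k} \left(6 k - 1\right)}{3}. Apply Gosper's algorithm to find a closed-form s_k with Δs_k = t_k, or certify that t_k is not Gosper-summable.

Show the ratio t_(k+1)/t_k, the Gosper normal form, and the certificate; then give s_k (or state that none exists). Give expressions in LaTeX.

s_k = 3^{- k} \left(- 3 k - 1\right)

t_(k+1)/t_k = (6*k + 5)/(3*(6*k - 1)).
Gosper form: A/B · C(k+1)/C(k) with A=1/3, B=1, C=k - 1/6.
Solve (1/3)·f(k+1) − (1)·f(k) = k - 1/6.
From deg A=0, deg B=0, deg C=1: d=1.
Solving with deg f ≤ 1: f(k) = -(3*k + 1)/2.
Get s_k = R·t_k = (-3*k - 1)/3**k with R(k) = B(k−1)f(k)/C(k) = -3*(3*k + 1)/(6*k - 1).
Δs = (6*k - 1)/(3*3**k), as required.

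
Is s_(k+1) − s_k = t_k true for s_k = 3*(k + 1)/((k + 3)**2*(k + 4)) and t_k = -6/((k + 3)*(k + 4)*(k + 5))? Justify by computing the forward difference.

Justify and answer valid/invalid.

s_(k+1) = 3*(k + 2)/((k + 4)**2*(k + 5))
s_(k+1) − s_k = 6*(-k**2 - 4*k - 1)/(k**5 + 19*k**4 + 143*k**3 + 533*k**2 + 984*k + 720)
(s_(k+1) − s_k) − t_k = 6*(3*k + 11)/(k**5 + 19*k**4 + 143*k**3 + 533*k**2 + 984*k + 720)

Invalid: residual 6*(3*k + 11)/(k**5 + 19*k**4 + 143*k**3 + 533*k**2 + 984*k + 720) ≠ 0.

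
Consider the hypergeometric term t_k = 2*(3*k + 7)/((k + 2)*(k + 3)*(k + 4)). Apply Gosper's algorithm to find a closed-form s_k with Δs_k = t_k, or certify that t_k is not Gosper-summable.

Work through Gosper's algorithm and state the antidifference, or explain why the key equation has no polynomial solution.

The ratio is (k + 2)*(3*k + 10)/((k + 5)*(3*k + 7)).
Factor: A=k + 2; B=k + 5; C=k + 7/3.
Solve (k + 2)·f(k+1) − (k + 4)·f(k) = k + 7/3.
deg f ≤ 2 (via 1,1,1).
Solving with deg f ≤ 2: f(k) = k*(13*k + 29)/36.
So s_k = (B(k−1)f/C)·t_k = (k*(k + 4)*(13*k + 29)/(12*(3*k + 7)))·t_k = k*(13*k + 29)/(6*(k + 2)*(k + 3)).
Check: Δs_k = 2*(3*k + 7)/(k**3 + 9*k**2 + 26*k + 24). ✓

s_k = k*(13*k + 29)/(6*(k + 2)*(k + 3))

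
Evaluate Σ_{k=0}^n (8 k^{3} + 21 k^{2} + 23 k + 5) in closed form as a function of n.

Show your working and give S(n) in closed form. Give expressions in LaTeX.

S(n) = 2 n^{4} + 11 n^{3} + 24 n^{2} + 20 n + 5

The ratio is (8*k**3 + 45*k**2 + 89*k + 57)/(8*k**3 + 21*k**2 + 23*k + 5).
Take A(k)=1, B(k)=1, C(k)=k**3 + 21*k**2/8 + 23*k/8 + 5/8.
Solve (1)·f(k+1) − (1)·f(k) = k**3 + 21*k**2/8 + 23*k/8 + 5/8.
deg f ≤ 4 (via 0,0,3).
Solve for f: f(k) = k*(2*k**3 + 3*k**2 + 3*k - 3)/8 (degree 4 ≤ 4).
Certificate R = B(k−1)f/C = k*(2*k**3 + 3*k**2 + 3*k - 3)/(8*k**3 + 21*k**2 + 23*k + 5) gives s_k = k*(2*k**3 + 3*k**2 + 3*k - 3).
Verify: 8*k**3 + 21*k**2 + 23*k + 5 matches t_k.
s_(n+1) = 2*n**4 + 11*n**3 + 24*n**2 + 20*n + 5 and s_(0) = 0, so S(n) = 2*n**4 + 11*n**3 + 24*n**2 + 20*n + 5.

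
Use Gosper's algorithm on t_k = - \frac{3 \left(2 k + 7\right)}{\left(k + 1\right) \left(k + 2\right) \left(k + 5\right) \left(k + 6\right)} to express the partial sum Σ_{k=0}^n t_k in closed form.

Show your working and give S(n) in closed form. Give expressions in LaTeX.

The ratio is (k + 1)*(k + 5)*(2*k + 9)/((k + 3)*(k + 7)*(2*k + 7)).
Take A(k)=k + 1, B(k)=k + 7, C(k)=k**3 + 21*k**2/2 + 73*k/2 + 42.
Need (k + 1)·f(k+1) − (k + 6)·f(k) = k**3 + 21*k**2/2 + 73*k/2 + 42.
Degrees (1,1,3) ⇒ d ≤ 5.
Solve for f: f(k) = k*(k + 2)*(k + 3)*(k + 4)*(k + 6)/10 (degree 5 ≤ 5).
Certificate R = B(k−1)f/C = k*(k + 2)*(k + 6)**2/(5*(2*k + 7)) gives s_k = 3*k*(-k - 6)/(5*(k**2 + 6*k + 5)).
Δs = 3*(-2*k - 7)/(k**4 + 14*k**3 + 65*k**2 + 112*k + 60), as required.
Σ_(k=0)^n t_k = s_(n+1) − s_(0) = (3*(-n**2 - 8*n - 7)/(5*(n**2 + 8*n + 12))) − (0), i.e. 3*(-n**2 - 8*n - 7)/(5*(n**2 + 8*n + 12)).

S(n) = \frac{3 \left(- n^{2} - 8 n - 7\right)}{5 \left(n^{2} + 8 n + 12\right)}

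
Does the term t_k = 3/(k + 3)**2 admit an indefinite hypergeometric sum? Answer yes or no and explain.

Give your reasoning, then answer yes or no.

No — t_k has no hypergeometric antidifference.

Compute t_(k+1)/t_k: get (k + 3)**2/(k + 4)**2.
So A=k**2 + 6*k + 9 and B=k**2 + 8*k + 16, with C=1.
Need (k**2 + 6*k + 9)·f(k+1) − (k**2 + 6*k + 9)·f(k) = 1.
d = 0 from the (2,2,0) case.
f = c0 ⇒ A·f(k+1) − B(k−1)·f(k) − C = -1. The system {-1 = 0} is inconsistent; no antidifference.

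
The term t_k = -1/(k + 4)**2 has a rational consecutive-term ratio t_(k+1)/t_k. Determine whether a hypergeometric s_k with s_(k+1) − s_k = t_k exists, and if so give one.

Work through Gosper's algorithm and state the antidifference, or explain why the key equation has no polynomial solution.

The ratio is (k + 4)**2/(k + 5)**2.
So A=k**2 + 8*k + 16 and B=k**2 + 10*k + 25, with C=1.
Solve (k**2 + 8*k + 16)·f(k+1) − (k**2 + 8*k + 16)·f(k) = 1.
Bound: deg f ≤ 0.
Generic f = c0 gives residual -1; -1 = 0 cannot hold, so t_k is not Gosper-summable.

none — t_k is not Gosper-summable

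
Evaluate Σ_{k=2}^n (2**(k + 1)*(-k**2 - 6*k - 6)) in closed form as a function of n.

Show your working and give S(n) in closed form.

S(n) = -4*2**n*n**2 - 16*2**n*n - 12*2**n + 64

Compute t_(k+1)/t_k: get 2*(k**2 + 8*k + 13)/(k**2 + 6*k + 6).
Normal form (A,B,C) = (2, 1, k**2 + 6*k + 6).
f must satisfy (2)·f(k+1) − (1)·f(k) = k**2 + 6*k + 6.
d = 2 from the (0,0,2) case.
Solving with deg f ≤ 2: f(k) = k*(k + 2).
Get s_k = R·t_k = 2**(k + 1)*k*(-k - 2) with R(k) = B(k−1)f(k)/C(k) = k*(k + 2)/(k**2 + 6*k + 6).
Δs = 2**(k + 1)*(-k**2 - 6*k - 6), as required.
Evaluate: s_(n+1) = 2**(n + 2)*(-n**2 - 4*n - 3); subtract s_(2) = -64 ⇒ S(n) = -4*2**n*n**2 - 16*2**n*n - 12*2**n + 64.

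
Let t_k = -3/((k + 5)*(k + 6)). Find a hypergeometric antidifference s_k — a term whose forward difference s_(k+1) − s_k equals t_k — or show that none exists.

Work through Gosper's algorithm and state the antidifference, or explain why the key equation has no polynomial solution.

Ratio r(k) = (k + 5)/(k + 7).
Factor: A=k + 5; B=k + 7; C=1.
Set up (k + 5)·f(k+1) − (k + 6)·f(k) − (1) = 0.
Degrees (1,1,0) ⇒ d ≤ 1.
Solve for f: f(k) = k/5 (degree 1 ≤ 1).
So s_k = (B(k−1)f/C)·t_k = (k*(k + 6)/5)·t_k = -3*k/(5*k + 25).
s_(k+1) − s_k = -3/(k**2 + 11*k + 30) = t_k.

s_k = -3*k/(5*k + 25)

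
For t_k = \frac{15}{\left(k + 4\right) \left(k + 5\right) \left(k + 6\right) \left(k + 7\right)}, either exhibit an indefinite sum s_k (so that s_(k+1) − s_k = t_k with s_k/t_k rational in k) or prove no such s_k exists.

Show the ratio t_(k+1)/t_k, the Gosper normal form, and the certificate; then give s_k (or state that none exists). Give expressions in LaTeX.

s_k = \frac{k \left(k^{2} + 15 k + 74\right)}{24 \left(k + 4\right) \left(k + 5\right) \left(k + 6\right)}

Compute t_(k+1)/t_k: get (k + 4)/(k + 8).
So A=k + 4 and B=k + 8, with C=1.
Set up (k + 4)·f(k+1) − (k + 7)·f(k) − (1) = 0.
Bound: deg f ≤ 3.
Solve for f: f(k) = k*(k**2 + 15*k + 74)/360 (degree 3 ≤ 3).
Get s_k = R·t_k = k*(k**2 + 15*k + 74)/(24*(k + 4)*(k + 5)*(k + 6)) with R(k) = B(k−1)f(k)/C(k) = k*(k + 7)*(k**2 + 15*k + 74)/360.
s_(k+1) − s_k = 15/(k**4 + 22*k**3 + 179*k**2 + 638*k + 840) = t_k.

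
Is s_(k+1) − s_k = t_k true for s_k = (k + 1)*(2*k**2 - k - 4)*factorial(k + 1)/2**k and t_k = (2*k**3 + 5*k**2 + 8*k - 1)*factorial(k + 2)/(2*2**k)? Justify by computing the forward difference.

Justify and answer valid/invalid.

s_(k+1) = (k + 2)*(2*k**2 + 3*k - 3)*factorial(k + 2)/(2*2**k)
s_(k+1) − s_k = (2*k**4 + 7*k**3 + 15*k**2 + 10*k - 4)*factorial(k + 1)/(2*2**k)
(s_(k+1) − s_k) − t_k = -(2*k + 1)*(k**2 + k + 2)*factorial(k + 1)/(2*2**k)

Invalid: residual -(2*k + 1)*(k**2 + k + 2)*factorial(k + 1)/(2*2**k) ≠ 0.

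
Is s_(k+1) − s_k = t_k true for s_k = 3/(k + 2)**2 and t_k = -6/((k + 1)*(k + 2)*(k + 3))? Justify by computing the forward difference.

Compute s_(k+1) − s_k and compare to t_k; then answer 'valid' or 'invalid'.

Invalid: residual 3*(3*k + 7)/(k**5 + 11*k**4 + 47*k**3 + 97*k**2 + 96*k + 36) ≠ 0.

s_(k+1) = 3/(k + 3)**2
s_(k+1) − s_k = 3/(k + 3)**2 - 3/(k + 2)**2
(s_(k+1) − s_k) − t_k = 3*(3*k + 7)/(k**5 + 11*k**4 + 47*k**3 + 97*k**2 + 96*k + 36)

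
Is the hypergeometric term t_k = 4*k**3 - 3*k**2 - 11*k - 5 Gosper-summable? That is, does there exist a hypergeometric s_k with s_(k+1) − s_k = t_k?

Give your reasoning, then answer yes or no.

Ratio r(k) = (4*k**3 + 9*k**2 - 5*k - 15)/(4*k**3 - 3*k**2 - 11*k - 5).
Take A(k)=1, B(k)=1, C(k)=k**3 - 3*k**2/4 - 11*k/4 - 5/4.
Key eq: (1)·f(k+1) = (1)·f(k) + (k**3 - 3*k**2/4 - 11*k/4 - 5/4).
Bound: deg f ≤ 4.
Solve for f: f(k) = k**2*(k**2 - 3*k - 3)/4 (degree 4 ≤ 4).
Get s_k = R·t_k = k**2*(k**2 - 3*k - 3) with R(k) = B(k−1)f(k)/C(k) = k**2*(k**2 - 3*k - 3)/(4*k**3 - 3*k**2 - 11*k - 5).
Check: Δs_k = 4*k**3 - 3*k**2 - 11*k - 5. ✓

Yes. s_k = k**2*(k**2 - 3*k - 3).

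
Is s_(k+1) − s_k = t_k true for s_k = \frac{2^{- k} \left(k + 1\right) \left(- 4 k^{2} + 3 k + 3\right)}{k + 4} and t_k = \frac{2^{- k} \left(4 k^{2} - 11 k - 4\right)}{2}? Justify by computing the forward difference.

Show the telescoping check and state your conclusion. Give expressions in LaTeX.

s_(k+1) = (k + 2)*(3*k - 4*(k + 1)**2 + 6)/(2*2**k*(k + 5))
s_(k+1) − s_k = (4*k**4 + 13*k**3 - 62*k**2 - 94*k - 14)/(2*2**k*(k**2 + 9*k + 20))
(s_(k+1) − s_k) − t_k = 3*(-4*k**3 - 13*k**2 + 54*k + 22)/(2*2**k*(k**2 + 9*k + 20))

Invalid: residual \frac{3 \cdot 2^{- k} \left(- 4 k^{3} - 13 k^{2} + 54 k + 22\right)}{2 \left(k^{2} + 9 k + 20\right)} ≠ 0.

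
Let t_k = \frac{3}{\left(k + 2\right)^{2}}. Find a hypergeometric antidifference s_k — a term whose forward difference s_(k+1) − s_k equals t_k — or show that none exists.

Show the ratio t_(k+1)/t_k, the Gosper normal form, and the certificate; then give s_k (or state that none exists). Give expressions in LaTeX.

Step 1: r(k) = (k + 2)**2/(k + 3)**2.
So A=k**2 + 4*k + 4 and B=k**2 + 6*k + 9, with C=1.
Solve (k**2 + 4*k + 4)·f(k+1) − (k**2 + 4*k + 4)·f(k) = 1.
deg f ≤ 0 (via 2,2,0).
Write f(k) = c0. Then LHS − RHS = -1, requiring -1 = 0: contradictory. No certificate.

none — t_k is not Gosper-summable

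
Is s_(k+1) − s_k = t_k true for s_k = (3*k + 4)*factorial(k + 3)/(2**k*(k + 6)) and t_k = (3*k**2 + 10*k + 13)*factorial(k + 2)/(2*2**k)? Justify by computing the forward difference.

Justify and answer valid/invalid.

s_(k+1) = (3*k + 7)*factorial(k + 4)/(2*2**k*(k + 7))
s_(k+1) − s_k = (3*k**3 + 31*k**2 + 92*k + 112)*factorial(k + 3)/(2*2**k*(k + 6)*(k + 7))
(s_(k+1) − s_k) − t_k = -3*(3*k**3 + 28*k**2 + 67*k + 70)*factorial(k + 2)/(2*2**k*(k + 6)*(k + 7))

Invalid: residual -3*(3*k**3 + 28*k**2 + 67*k + 70)*factorial(k + 2)/(2*2**k*(k + 6)*(k + 7)) ≠ 0.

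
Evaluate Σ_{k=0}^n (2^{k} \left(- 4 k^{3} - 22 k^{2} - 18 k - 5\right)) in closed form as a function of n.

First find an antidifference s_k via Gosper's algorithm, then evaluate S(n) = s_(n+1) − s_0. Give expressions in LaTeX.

t_(k+1)/t_k = 2*(4*k**3 + 34*k**2 + 74*k + 49)/(4*k**3 + 22*k**2 + 18*k + 5).
A = 2, B = 1, C = k**3 + 11*k**2/2 + 9*k/2 + 5/4.
Need (2)·f(k+1) − (1)·f(k) = k**3 + 11*k**2/2 + 9*k/2 + 5/4.
d = 3 from the (0,0,3) case.
Match coefficients ⇒ f(k) = (4*k**3 - 2*k**2 + 2*k - 3)/4.
Then R = B(k−1)f/C = (4*k**3 - 2*k**2 + 2*k - 3)/(4*k**3 + 22*k**2 + 18*k + 5), so s_k = R(k)·t_k = 2**k*(-4*k**3 + 2*k**2 - 2*k + 3).
Δs = 2**k*(-4*k**3 - 22*k**2 - 18*k - 5), as required.
Telescope: S(n) = s_(n+1) − s_(0) = 2**(n + 1)*(-4*n**3 - 10*n**2 - 10*n - 1) − (3) = -8*2**n*n**3 - 20*2**n*n**2 - 20*2**n*n - 2*2**n - 3.

S(n) = - 8 \cdot 2^{n} n^{3} - 20 \cdot 2^{n} n^{2} - 20 \cdot 2^{n} n - 2 \cdot 2^{n} - 3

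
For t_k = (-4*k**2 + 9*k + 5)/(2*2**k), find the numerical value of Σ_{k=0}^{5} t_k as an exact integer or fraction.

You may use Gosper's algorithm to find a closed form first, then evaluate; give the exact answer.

The ratio is (4*k**2 - k - 10)/(2*(4*k**2 - 9*k - 5)).
A = 1/2, B = 1, C = k**2 - 9*k/4 - 5/4.
Set up (1/2)·f(k+1) − (1)·f(k) − (k**2 - 9*k/4 - 5/4) = 0.
Degrees (0,0,2) ⇒ d ≤ 2.
Coefficient equations give f(k) = -(4*k**2 - k - 2)/2.
So s_k = (B(k−1)f/C)·t_k = (-2*(4*k**2 - k - 2)/(4*k**2 - 9*k - 5))·t_k = (4*k**2 - k - 2)/2**k.
s_(k+1) − s_k = (-4*k**2 + 9*k + 5)/(2*2**k) = t_k.
Evaluate s at k=6 and k=0: 17/8 and -2; difference 33/8.

Σ = 33/8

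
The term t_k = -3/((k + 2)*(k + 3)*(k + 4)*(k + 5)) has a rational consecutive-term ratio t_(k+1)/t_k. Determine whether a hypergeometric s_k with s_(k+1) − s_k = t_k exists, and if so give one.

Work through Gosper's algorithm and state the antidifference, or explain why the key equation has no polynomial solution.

The ratio is (k + 2)/(k + 6).
So A=k + 2 and B=k + 6, with C=1.
Solve (k + 2)·f(k+1) − (k + 5)·f(k) = 1.
deg f ≤ 3 (via 1,1,0).
A polynomial solution: f(k) = k*(k**2 + 9*k + 26)/72.
So s_k = (B(k−1)f/C)·t_k = (k*(k + 5)*(k**2 + 9*k + 26)/72)·t_k = k*(-k**2 - 9*k - 26)/(24*(k + 2)*(k + 3)*(k + 4)).
s_(k+1) − s_k = -3/(k**4 + 14*k**3 + 71*k**2 + 154*k + 120) = t_k.

s_k = k*(-k**2 - 9*k - 26)/(24*(k + 2)*(k + 3)*(k + 4))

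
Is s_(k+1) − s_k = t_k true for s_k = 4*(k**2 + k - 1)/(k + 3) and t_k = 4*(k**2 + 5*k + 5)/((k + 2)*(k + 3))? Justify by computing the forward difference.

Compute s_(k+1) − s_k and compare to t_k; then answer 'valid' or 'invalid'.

Invalid: residual 8*(-2*k - 3)/(k**3 + 9*k**2 + 26*k + 24) ≠ 0.

s_(k+1) = 4*(k + (k + 1)**2)/(k + 4)
s_(k+1) − s_k = 4*(k**2 + 7*k + 7)/(k**2 + 7*k + 12)
(s_(k+1) − s_k) − t_k = 8*(-2*k - 3)/(k**3 + 9*k**2 + 26*k + 24)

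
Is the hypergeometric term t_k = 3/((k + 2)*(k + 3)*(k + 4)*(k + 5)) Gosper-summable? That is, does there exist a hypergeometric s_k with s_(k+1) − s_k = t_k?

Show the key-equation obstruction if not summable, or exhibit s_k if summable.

Yes. s_k = k*(k**2 + 9*k + 26)/(24*(k + 2)*(k + 3)*(k + 4)).

Step 1: r(k) = (k + 2)/(k + 6).
A = k + 2, B = k + 6, C = 1.
Key eq: (k + 2)·f(k+1) = (k + 5)·f(k) + (1).
From deg A=1, deg B=1, deg C=0: d=3.
Match coefficients ⇒ f(k) = k*(k**2 + 9*k + 26)/72.
Get s_k = R·t_k = k*(k**2 + 9*k + 26)/(24*(k + 2)*(k + 3)*(k + 4)) with R(k) = B(k−1)f(k)/C(k) = k*(k + 5)*(k**2 + 9*k + 26)/72.
Verify: 3/(k**4 + 14*k**3 + 71*k**2 + 154*k + 120) matches t_k.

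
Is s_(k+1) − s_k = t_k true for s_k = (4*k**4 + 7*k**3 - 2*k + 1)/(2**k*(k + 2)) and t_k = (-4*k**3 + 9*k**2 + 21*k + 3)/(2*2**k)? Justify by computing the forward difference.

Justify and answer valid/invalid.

s_(k+1) = (-2*k + 4*(k + 1)**4 + 7*(k + 1)**3 - 1)/(2*2**k*(k + 3))
s_(k+1) − s_k = (-4*k**5 - 7*k**4 + 49*k**3 + 129*k**2 + 90*k + 14)/(2*2**k*(k**2 + 5*k + 6))
(s_(k+1) − s_k) − t_k = (4*k**4 + 7*k**3 - 33*k**2 - 51*k - 4)/(2*2**k*(k**2 + 5*k + 6))

Invalid: residual (4*k**4 + 7*k**3 - 33*k**2 - 51*k - 4)/(2*2**k*(k**2 + 5*k + 6)) ≠ 0.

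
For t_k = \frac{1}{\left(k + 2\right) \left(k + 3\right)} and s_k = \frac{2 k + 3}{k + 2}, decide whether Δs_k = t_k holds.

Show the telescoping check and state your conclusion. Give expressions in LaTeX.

s_(k+1) = (2*k + 5)/(k + 3)
s_(k+1) − s_k = 1/(k**2 + 5*k + 6)
(s_(k+1) − s_k) − t_k = 0

valid; difference matches t_k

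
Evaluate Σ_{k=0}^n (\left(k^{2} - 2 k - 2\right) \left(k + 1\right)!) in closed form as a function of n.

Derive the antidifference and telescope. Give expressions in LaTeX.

The ratio is (k + 2)*(2*k - (k + 1)**2 + 4)/(-k**2 + 2*k + 2).
Normal form (A,B,C) = (k + 2, 1, k**2 - 2*k - 2).
Need (k + 2)·f(k+1) − (1)·f(k) = k**2 - 2*k - 2.
From deg A=1, deg B=0, deg C=2: d=1.
Coefficient equations give f(k) = k - 4.
Then R = B(k−1)f/C = (k - 4)/(k**2 - 2*k - 2), so s_k = R(k)·t_k = (k - 4)*factorial(k + 1).
Check: Δs_k = (k**2 - 2*k - 2)*factorial(k + 1). ✓
Σ_(k=0)^n t_k = s_(n+1) − s_(0) = ((n - 3)*factorial(n + 2)) − (-4), i.e. n**3*factorial(n) - 7*n*factorial(n) - 6*factorial(n) + 4.

S(n) = n^{3} n! - 7 n n! - 6 n! + 4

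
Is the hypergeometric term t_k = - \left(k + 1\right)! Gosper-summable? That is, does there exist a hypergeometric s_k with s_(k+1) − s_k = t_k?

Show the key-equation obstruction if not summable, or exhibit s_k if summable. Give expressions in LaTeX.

The ratio is k + 2.
Normal form (A,B,C) = (k + 2, 1, 1).
Need (k + 2)·f(k+1) − (1)·f(k) = 1.
Bound: deg f ≤ -1.
d = -1 < 0 ⇒ no nonzero polynomial f; not summable.

No; the degree bound rules out any f.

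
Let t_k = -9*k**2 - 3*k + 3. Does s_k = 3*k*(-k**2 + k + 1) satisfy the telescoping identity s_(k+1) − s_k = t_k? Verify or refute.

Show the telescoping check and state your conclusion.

Valid: the claim telescopes to t_k.

s_(k+1) = -3*k**3 - 6*k**2 + 3
s_(k+1) − s_k = -9*k**2 - 3*k + 3
(s_(k+1) − s_k) − t_k = 0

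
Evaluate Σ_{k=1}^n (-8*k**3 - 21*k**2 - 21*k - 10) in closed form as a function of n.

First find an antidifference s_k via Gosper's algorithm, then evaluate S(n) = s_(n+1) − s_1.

S(n) = n*(-2*n**3 - 11*n**2 - 23*n - 24)

Compute t_(k+1)/t_k: get (8*k**3 + 45*k**2 + 87*k + 60)/(8*k**3 + 21*k**2 + 21*k + 10).
A = 1, B = 1, C = k**3 + 21*k**2/8 + 21*k/8 + 5/4.
f must satisfy (1)·f(k+1) − (1)·f(k) = k**3 + 21*k**2/8 + 21*k/8 + 5/4.
From deg A=0, deg B=0, deg C=3: d=4.
Coefficient equations give f(k) = k*(2*k + 3)*(k**2 + 1)/8.
R(k) = B(k−1)·f(k)/C(k) = k*(2*k + 3)*(k**2 + 1)/(8*k**3 + 21*k**2 + 21*k + 10); s_k = R·t_k = k*(-2*k**3 - 3*k**2 - 2*k - 3).
Check: Δs_k = -8*k**3 - 21*k**2 - 21*k - 10. ✓
Σ_(k=1)^n t_k = s_(n+1) − s_(1) = (-2*n**4 - 11*n**3 - 23*n**2 - 24*n - 10) − (-10), i.e. n*(-2*n**3 - 11*n**2 - 23*n - 24).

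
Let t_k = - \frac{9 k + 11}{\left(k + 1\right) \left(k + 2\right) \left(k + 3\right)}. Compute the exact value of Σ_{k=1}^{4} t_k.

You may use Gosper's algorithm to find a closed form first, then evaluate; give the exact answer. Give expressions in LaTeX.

Compute t_(k+1)/t_k: get (k + 1)*(9*k + 20)/((k + 4)*(9*k + 11)).
Take A(k)=k + 1, B(k)=k + 4, C(k)=k + 11/9.
Need (k + 1)·f(k+1) − (k + 3)·f(k) = k + 11/9.
d = 2 from the (1,1,1) case.
A polynomial solution: f(k) = k*(5*k + 6)/9.
Get s_k = R·t_k = k*(-5*k - 6)/((k + 1)*(k + 2)) with R(k) = B(k−1)f(k)/C(k) = k*(k + 3)*(5*k + 6)/(9*k + 11).
Δs = (-9*k - 11)/(k**3 + 6*k**2 + 11*k + 6), as required.
Telescoping: Σ = s_(5) − s_(1) = -155/42 − (-11/6) = -13/7.

Σ = -13/7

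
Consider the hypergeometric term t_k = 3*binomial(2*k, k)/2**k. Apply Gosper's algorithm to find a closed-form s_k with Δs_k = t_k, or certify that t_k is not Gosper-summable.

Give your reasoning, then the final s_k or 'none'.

none — t_k is not Gosper-summable

The ratio is (2*k + 1)/(k + 1).
Factor: A=2*k + 1; B=k + 1; C=1.
Solve (2*k + 1)·f(k+1) − (k)·f(k) = 1.
d = -1 from the (1,1,0) case.
d = -1 < 0 ⇒ no nonzero polynomial f; not summable.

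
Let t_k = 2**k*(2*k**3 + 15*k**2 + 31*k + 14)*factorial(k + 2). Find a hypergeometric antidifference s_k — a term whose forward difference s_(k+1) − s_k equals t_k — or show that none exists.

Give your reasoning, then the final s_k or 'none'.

t_(k+1)/t_k = 2*(2*k**4 + 27*k**3 + 130*k**2 + 263*k + 186)/(2*k**3 + 15*k**2 + 31*k + 14).
A = 2*k + 6, B = 1, C = k**3 + 15*k**2/2 + 31*k/2 + 7.
f must satisfy (2*k + 6)·f(k+1) − (1)·f(k) = k**3 + 15*k**2/2 + 31*k/2 + 7.
Degrees (1,0,3) ⇒ d ≤ 2.
Solving with deg f ≤ 2: f(k) = (k**2 + 3*k - 2)/2.
Then R = B(k−1)f/C = (k**2 + 3*k - 2)/(2*k**3 + 15*k**2 + 31*k + 14), so s_k = R(k)·t_k = 2**k*(k**2 + 3*k - 2)*factorial(k + 2).
Check: Δs_k = 2**k*(2*k**3 + 15*k**2 + 31*k + 14)*factorial(k + 2). ✓

s_k = 2**k*(k**2 + 3*k - 2)*factorial(k + 2)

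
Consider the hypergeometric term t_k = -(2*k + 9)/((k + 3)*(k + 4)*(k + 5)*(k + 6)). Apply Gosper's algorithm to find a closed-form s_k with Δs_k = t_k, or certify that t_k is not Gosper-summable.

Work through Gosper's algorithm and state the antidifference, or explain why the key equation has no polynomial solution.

r(k) = (k + 3)*(2*k + 11)/((k + 7)*(2*k + 9)) after simplifying.
So A=k + 3 and B=k + 7, with C=k + 9/2.
Key eq: (k + 3)·f(k+1) = (k + 6)·f(k) + (k + 9/2).
Degrees (1,1,1) ⇒ d ≤ 3.
Solving with deg f ≤ 3: f(k) = k*(k + 4)*(k + 8)/30.
So s_k = (B(k−1)f/C)·t_k = (k*(k + 4)*(k + 6)*(k + 8)/(15*(2*k + 9)))·t_k = k*(-k - 8)/(15*(k**2 + 8*k + 15)).
s_(k+1) − s_k = (-2*k - 9)/(k**4 + 18*k**3 + 119*k**2 + 342*k + 360) = t_k.

s_k = k*(-k - 8)/(15*(k**2 + 8*k + 15))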